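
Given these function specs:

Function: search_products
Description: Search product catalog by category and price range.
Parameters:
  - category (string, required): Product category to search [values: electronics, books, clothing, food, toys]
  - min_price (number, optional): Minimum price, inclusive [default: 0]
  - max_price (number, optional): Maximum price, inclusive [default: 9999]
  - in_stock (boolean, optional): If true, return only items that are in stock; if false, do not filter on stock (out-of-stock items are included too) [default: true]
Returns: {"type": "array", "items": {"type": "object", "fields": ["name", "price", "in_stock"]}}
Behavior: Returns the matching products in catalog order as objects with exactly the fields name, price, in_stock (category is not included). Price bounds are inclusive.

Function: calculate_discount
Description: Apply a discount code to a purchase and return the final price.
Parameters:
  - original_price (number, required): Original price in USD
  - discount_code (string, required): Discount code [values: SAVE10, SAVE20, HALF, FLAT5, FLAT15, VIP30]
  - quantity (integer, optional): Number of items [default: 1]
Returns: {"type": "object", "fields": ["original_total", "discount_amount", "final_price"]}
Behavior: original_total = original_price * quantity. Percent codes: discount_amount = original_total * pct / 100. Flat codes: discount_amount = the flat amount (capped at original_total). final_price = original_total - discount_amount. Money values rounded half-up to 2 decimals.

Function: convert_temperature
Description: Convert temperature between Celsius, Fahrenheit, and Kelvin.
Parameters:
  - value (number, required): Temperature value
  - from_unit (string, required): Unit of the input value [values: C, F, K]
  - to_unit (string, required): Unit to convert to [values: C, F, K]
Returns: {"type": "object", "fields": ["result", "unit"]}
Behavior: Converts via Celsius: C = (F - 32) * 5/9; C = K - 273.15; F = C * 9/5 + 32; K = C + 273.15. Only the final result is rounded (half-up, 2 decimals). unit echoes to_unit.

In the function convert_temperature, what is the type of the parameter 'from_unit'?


The convert_temperature spec declares:
  - from_unit (string, required): Unit of the input value [values: C, F, K]
Type:
string


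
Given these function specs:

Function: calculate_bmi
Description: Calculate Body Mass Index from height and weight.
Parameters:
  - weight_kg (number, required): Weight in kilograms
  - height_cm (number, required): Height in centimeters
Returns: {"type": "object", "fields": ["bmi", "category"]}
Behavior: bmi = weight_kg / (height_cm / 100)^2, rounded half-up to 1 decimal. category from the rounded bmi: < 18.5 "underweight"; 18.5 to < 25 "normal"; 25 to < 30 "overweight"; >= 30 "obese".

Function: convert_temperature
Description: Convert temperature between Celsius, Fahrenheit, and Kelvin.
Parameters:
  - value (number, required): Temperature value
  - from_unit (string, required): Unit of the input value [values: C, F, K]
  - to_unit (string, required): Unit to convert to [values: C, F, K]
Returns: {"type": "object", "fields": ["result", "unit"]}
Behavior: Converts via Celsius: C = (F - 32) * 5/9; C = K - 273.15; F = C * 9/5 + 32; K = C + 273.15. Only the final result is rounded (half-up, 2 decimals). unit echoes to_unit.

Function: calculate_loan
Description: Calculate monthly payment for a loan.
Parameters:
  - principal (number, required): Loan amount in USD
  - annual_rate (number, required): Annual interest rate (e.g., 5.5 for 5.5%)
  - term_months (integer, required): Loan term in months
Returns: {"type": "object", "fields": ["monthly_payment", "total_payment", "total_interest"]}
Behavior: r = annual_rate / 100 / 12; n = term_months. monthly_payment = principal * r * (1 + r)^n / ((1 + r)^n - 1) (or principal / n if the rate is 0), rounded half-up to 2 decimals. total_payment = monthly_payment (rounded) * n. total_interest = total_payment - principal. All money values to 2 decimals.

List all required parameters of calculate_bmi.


Parameters of calculate_bmi and their required/optional flag:
  weight_kg: required
  height_cm: required
height_cm, weight_kg


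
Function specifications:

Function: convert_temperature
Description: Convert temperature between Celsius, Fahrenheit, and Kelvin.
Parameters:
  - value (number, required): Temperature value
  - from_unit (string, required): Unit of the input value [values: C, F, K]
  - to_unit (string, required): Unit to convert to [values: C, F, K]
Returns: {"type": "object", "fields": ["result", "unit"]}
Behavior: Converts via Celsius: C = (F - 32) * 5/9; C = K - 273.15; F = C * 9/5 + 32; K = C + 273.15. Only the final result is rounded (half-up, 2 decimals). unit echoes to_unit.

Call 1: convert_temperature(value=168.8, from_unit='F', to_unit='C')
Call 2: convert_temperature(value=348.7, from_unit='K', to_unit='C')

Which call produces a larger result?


Call 1:
  To C: (168.8 - 32) * 5/9 = 76
  Target is C: 76
  Round to 2 decimals: 76.0
  -> 76.0 C
Call 2:
  To C: 348.7 - 273.15 = 75.55
  Target is C: 75.55
  Round to 2 decimals: 75.55
  -> 75.55 C
Call 1 (76.0 C)


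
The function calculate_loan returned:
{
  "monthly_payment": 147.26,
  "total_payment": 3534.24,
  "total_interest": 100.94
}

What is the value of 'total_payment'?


3534.24


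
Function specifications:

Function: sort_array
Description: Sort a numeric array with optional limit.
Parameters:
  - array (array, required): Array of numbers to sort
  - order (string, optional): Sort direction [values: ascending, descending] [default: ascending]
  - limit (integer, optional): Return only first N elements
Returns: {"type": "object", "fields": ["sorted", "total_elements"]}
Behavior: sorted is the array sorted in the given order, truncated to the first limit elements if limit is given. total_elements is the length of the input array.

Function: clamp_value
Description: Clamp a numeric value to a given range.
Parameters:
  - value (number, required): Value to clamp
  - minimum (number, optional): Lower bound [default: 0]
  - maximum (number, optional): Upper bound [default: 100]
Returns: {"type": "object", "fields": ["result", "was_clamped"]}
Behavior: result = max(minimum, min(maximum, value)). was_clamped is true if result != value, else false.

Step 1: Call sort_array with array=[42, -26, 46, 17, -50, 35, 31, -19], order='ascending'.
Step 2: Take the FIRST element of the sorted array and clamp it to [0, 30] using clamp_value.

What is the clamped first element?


Step 1: sort_array(order=ascending)
  sorted: [-50, -26, -19, 17, 31, 35, 42, 46]
  -> first element = -50
Step 2: clamp_value(value=-50, minimum=0, maximum=30)
  result = max(0, min(30, -50)) = max(0, -50) = 0
  was_clamped = (0 != -50) = true
  -> result = 0
0


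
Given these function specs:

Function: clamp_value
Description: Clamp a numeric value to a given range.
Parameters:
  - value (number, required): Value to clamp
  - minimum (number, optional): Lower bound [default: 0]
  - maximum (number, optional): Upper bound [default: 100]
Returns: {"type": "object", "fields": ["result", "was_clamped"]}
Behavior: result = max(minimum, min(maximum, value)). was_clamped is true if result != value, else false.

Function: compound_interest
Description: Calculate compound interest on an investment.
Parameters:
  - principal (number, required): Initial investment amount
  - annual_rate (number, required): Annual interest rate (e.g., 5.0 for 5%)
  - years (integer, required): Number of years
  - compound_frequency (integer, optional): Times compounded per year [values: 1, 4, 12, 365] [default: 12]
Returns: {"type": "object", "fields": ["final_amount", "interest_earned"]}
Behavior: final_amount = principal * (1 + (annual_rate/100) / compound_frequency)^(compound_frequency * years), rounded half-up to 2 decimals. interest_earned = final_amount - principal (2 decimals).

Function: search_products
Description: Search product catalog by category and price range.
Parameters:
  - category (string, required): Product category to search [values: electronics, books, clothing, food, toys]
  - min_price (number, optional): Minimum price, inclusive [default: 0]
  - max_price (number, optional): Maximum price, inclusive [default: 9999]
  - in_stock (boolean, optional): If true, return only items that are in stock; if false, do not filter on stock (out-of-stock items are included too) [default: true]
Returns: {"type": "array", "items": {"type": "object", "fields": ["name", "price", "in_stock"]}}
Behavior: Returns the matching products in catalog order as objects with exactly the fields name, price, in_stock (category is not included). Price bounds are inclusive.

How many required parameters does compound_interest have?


Parameters of compound_interest: principal (required), annual_rate (required), years (required), compound_frequency (optional)
Required count:
3


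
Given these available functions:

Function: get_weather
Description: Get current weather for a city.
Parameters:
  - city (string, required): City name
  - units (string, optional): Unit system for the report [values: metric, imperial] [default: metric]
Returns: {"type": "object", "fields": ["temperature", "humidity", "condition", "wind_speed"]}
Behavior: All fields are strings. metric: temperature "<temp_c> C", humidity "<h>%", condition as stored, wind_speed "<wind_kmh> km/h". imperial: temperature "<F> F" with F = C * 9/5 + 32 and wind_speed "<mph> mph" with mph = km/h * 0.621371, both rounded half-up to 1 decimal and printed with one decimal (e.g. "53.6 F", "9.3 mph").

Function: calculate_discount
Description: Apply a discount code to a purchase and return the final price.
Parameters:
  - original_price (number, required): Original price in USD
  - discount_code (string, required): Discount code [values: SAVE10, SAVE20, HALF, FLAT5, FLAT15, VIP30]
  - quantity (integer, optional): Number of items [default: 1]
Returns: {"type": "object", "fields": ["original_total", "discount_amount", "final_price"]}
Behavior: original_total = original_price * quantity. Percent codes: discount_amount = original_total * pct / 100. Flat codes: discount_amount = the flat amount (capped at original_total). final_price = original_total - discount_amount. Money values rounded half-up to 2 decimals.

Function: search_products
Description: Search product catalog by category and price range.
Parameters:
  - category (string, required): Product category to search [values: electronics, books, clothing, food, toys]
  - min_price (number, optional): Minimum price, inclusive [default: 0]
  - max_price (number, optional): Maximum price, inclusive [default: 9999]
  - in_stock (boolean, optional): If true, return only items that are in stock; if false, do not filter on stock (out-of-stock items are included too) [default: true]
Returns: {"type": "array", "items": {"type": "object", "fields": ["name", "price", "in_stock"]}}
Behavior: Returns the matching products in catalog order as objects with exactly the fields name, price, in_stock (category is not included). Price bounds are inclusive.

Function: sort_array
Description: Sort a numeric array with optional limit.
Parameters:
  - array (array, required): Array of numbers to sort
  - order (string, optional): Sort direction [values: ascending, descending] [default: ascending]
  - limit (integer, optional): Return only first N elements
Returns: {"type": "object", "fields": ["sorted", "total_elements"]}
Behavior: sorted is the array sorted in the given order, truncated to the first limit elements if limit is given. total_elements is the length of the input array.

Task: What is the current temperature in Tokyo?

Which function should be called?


The task needs a function whose description is: Get current weather for a city.
get_weather


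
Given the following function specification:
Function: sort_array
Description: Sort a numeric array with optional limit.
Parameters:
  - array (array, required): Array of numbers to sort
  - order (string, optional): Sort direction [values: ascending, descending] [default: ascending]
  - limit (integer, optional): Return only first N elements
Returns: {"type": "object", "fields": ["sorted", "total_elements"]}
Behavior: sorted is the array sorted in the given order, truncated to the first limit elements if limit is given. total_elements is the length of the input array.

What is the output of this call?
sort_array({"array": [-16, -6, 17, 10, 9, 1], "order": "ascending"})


sorted ascending: [-16, -6, 1, 9, 10, 17]
total_elements = len(input) = 6
Output:
{"sorted": [-16, -6, 1, 9, 10, 17], "total_elements": 6}


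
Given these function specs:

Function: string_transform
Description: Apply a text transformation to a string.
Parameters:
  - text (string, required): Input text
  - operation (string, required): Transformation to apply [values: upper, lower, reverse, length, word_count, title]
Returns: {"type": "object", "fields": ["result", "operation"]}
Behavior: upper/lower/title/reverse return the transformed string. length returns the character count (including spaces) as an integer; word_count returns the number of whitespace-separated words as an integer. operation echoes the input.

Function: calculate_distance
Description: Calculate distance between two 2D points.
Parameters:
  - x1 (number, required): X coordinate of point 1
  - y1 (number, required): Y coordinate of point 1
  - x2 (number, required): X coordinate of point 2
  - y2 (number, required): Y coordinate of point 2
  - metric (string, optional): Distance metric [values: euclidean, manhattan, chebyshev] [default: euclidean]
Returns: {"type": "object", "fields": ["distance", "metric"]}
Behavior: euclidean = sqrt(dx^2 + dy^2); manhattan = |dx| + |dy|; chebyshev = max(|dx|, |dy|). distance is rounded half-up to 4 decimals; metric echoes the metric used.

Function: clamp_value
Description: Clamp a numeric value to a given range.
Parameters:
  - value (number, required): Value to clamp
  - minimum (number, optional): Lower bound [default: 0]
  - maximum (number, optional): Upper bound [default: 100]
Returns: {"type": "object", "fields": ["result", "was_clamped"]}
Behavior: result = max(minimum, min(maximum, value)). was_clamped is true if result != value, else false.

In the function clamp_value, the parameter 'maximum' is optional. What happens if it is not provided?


The clamp_value spec declares:
  - maximum (number, optional): Upper bound [default: 100]
It defaults to 100


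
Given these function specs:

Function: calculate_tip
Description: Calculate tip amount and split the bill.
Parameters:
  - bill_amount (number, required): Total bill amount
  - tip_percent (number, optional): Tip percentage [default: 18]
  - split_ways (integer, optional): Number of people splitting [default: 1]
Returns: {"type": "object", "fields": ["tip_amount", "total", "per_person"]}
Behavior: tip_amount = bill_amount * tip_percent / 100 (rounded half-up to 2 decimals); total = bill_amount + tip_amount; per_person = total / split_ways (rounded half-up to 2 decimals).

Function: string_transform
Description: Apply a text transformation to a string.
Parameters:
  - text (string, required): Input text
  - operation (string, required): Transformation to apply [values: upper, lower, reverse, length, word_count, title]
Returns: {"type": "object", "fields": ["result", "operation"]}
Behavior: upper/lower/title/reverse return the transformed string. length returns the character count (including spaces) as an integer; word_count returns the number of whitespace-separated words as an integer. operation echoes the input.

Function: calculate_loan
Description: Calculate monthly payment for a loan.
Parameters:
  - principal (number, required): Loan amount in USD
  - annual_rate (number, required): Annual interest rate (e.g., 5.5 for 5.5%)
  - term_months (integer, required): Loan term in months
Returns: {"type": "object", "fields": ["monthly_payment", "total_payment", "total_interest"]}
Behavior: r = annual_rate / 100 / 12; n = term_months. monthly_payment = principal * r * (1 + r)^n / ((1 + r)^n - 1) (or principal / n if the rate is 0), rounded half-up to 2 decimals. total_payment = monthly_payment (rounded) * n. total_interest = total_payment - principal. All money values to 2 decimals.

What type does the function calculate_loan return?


The calculate_loan spec declares Returns: {"type": "object", "fields": ["monthly_payment", "total_payment", "total_interest"]}
Type:
object


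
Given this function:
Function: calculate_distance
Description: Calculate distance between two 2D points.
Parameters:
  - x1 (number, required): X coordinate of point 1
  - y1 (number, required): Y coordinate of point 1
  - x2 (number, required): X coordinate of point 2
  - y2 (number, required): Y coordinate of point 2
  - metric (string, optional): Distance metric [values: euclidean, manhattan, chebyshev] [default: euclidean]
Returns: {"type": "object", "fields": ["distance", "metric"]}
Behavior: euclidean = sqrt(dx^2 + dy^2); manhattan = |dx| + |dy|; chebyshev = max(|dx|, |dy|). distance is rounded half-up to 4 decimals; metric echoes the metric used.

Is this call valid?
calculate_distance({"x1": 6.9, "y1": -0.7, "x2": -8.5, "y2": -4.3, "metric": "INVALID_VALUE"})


Checking parameter values...
Parameter 'metric' has value 'INVALID_VALUE' not in allowed: euclidean, manhattan, chebyshev
Invalid - 'metric' must be one of euclidean, manhattan, chebyshev


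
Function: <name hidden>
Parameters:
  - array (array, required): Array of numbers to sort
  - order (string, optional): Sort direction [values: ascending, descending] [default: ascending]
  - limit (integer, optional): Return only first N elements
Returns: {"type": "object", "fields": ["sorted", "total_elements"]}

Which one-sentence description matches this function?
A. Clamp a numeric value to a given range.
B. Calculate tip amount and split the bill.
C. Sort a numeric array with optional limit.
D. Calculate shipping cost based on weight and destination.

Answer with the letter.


Parameters array, order, limit and return ["sorted", "total_elements"] fit: Sort a numeric array with optional limit.
C


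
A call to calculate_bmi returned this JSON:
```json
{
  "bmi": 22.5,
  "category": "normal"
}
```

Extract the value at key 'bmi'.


22.5


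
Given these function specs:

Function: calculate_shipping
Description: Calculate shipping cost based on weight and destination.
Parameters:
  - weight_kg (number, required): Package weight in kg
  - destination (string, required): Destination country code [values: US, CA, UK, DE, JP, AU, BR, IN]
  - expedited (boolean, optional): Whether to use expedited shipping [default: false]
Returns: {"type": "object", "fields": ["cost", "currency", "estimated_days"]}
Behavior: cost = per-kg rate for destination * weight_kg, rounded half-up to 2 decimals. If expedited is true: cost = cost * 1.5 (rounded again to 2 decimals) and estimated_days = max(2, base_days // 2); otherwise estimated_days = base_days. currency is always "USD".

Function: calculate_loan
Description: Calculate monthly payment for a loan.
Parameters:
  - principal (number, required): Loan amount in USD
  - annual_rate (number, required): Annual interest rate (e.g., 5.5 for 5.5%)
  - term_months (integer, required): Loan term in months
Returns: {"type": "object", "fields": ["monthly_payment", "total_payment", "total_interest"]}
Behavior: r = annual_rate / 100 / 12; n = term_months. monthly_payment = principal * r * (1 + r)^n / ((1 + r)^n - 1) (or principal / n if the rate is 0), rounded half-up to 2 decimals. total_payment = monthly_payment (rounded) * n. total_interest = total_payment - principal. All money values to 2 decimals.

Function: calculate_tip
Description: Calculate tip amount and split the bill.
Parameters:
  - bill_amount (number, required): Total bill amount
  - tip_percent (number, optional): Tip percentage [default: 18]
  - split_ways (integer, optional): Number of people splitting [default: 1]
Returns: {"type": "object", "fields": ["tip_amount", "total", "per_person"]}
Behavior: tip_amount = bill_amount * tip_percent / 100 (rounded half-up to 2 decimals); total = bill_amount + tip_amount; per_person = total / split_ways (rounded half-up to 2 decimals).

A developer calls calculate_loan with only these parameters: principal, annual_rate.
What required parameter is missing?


Required parameters: principal, annual_rate, term_months
Provided: principal, annual_rate
Missing: term_months
term_months


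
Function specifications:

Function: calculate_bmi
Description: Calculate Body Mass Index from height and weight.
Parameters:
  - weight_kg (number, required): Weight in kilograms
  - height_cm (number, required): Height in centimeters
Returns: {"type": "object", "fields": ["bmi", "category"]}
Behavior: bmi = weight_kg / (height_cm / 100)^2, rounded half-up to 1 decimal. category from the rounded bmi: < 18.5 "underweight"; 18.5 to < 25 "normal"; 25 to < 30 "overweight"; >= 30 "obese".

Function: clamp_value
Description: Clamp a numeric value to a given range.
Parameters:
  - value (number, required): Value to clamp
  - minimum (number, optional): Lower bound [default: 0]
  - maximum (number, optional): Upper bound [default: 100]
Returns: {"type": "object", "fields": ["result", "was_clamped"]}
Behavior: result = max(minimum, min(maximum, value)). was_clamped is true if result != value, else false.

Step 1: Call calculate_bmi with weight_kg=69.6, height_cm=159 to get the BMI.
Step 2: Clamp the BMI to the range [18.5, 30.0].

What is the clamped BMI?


Step 1: calculate_bmi(weight_kg=69.6, height_cm=159)
  height_m = 159 / 100 = 1.59
  bmi = 69.6 / 1.59^2 = 69.6 / 2.5281 = 27.530557 -> 27.5
  25 <= 27.5 < 30 -> overweight
  -> bmi = 27.5
Step 2: clamp_value(value=27.5, minimum=18.5, maximum=30.0)
  result = max(18.5, min(30.0, 27.5)) = max(18.5, 27.5) = 27.5
  was_clamped = (27.5 != 27.5) = false
  -> result = 27.5
27.5


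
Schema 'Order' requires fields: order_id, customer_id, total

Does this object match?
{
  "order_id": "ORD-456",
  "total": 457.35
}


Checking required fields...
Missing: customer_id
Invalid - missing required field 'customer_id'


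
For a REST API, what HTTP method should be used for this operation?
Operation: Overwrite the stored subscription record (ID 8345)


GET = read, POST = create, PUT = update/replace, DELETE = remove
This operation is an update/replace.
PUT


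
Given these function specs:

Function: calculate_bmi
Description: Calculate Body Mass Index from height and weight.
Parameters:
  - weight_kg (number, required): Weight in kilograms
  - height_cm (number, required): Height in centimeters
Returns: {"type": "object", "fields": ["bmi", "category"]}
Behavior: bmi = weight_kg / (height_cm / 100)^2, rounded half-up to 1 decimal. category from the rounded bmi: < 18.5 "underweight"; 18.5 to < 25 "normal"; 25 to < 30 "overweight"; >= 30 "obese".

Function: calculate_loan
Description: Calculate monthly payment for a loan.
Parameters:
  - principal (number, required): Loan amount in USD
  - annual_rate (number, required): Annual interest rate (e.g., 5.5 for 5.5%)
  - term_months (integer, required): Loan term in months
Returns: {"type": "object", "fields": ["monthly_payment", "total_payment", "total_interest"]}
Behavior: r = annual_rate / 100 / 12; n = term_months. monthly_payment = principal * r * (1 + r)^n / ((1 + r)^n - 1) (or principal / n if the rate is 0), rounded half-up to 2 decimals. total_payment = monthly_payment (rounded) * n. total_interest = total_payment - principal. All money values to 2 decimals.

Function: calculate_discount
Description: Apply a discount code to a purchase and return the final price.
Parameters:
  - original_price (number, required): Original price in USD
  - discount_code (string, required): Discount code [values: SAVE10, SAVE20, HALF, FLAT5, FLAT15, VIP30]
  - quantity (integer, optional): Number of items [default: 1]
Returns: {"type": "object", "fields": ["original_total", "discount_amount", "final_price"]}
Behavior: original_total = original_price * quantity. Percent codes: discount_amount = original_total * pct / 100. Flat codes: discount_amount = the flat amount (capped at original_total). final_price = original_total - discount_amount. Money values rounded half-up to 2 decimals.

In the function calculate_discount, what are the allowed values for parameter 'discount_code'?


The calculate_discount spec declares:
  - discount_code (string, required): Discount code [values: SAVE10, SAVE20, HALF, FLAT5, FLAT15, VIP30]
Allowed values:
SAVE10, SAVE20, HALF, FLAT5, FLAT15, VIP30


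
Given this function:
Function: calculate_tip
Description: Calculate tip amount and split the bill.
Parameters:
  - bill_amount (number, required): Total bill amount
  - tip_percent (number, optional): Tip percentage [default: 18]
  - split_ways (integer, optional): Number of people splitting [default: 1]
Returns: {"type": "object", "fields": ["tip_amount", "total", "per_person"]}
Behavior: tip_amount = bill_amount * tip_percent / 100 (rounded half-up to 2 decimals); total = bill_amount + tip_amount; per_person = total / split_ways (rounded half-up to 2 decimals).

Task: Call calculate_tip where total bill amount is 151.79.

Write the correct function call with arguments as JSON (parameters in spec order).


Mapping each described value to its parameter name:
  'Total bill amount' -> bill_amount = 151.79
calculate_tip({"bill_amount": 151.79})


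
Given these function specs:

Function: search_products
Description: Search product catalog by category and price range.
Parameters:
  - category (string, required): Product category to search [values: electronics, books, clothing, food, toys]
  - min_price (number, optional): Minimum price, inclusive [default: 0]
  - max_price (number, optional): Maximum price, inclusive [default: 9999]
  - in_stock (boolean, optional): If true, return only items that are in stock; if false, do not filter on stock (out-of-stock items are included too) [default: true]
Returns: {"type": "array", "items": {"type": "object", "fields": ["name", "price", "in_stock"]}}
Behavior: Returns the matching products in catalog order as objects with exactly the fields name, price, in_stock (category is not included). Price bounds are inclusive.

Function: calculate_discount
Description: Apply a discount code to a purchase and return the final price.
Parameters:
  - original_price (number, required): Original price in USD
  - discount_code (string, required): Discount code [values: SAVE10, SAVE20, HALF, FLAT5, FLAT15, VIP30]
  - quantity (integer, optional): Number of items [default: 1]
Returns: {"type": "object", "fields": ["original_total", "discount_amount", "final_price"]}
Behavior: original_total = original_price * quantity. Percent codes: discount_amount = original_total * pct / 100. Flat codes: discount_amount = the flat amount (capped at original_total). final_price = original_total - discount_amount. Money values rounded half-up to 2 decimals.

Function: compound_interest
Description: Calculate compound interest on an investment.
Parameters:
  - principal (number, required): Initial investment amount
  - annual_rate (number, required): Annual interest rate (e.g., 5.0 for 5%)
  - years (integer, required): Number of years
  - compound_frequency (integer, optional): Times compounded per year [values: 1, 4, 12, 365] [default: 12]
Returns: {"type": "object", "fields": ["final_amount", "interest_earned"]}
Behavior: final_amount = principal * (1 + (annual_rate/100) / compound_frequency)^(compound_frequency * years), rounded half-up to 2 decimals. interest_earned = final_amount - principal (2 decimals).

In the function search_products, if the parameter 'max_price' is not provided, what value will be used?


The search_products spec declares:
  - max_price (number, optional): Maximum price, inclusive [default: 9999]
Default:
9999


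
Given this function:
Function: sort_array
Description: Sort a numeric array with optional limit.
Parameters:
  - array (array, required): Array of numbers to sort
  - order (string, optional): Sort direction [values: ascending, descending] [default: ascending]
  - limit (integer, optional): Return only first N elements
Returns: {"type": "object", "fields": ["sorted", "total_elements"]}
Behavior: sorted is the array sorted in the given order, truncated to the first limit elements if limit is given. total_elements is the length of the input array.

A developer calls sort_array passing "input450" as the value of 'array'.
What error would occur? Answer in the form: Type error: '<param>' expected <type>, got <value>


Spec: 'array' is declared as array; "input450" is a string.
Type error: 'array' expected array, got "input450"


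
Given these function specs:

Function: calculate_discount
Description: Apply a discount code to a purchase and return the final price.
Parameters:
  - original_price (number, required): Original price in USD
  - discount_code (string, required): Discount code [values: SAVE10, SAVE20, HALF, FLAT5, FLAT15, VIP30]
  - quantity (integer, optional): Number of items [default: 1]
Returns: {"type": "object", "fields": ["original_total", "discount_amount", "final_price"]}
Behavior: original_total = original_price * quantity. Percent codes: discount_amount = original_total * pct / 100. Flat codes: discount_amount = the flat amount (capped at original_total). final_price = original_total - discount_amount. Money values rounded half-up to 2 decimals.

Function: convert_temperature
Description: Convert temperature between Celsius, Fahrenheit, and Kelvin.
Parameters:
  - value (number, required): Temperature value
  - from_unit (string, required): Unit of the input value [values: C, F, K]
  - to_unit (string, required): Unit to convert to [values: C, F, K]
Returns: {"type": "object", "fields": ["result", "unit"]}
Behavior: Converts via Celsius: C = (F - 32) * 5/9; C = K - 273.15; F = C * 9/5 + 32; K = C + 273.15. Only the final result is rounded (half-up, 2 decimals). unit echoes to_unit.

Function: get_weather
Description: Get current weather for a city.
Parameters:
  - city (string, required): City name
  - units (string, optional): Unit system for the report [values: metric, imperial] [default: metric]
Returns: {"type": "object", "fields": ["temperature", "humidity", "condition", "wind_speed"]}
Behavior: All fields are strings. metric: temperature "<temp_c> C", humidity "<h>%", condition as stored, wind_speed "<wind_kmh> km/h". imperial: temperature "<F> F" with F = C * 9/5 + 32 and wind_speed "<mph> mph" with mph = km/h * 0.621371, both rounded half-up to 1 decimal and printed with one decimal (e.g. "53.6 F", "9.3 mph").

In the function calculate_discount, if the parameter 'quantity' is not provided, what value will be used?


The calculate_discount spec declares:
  - quantity (integer, optional): Number of items [default: 1]
Default:
1


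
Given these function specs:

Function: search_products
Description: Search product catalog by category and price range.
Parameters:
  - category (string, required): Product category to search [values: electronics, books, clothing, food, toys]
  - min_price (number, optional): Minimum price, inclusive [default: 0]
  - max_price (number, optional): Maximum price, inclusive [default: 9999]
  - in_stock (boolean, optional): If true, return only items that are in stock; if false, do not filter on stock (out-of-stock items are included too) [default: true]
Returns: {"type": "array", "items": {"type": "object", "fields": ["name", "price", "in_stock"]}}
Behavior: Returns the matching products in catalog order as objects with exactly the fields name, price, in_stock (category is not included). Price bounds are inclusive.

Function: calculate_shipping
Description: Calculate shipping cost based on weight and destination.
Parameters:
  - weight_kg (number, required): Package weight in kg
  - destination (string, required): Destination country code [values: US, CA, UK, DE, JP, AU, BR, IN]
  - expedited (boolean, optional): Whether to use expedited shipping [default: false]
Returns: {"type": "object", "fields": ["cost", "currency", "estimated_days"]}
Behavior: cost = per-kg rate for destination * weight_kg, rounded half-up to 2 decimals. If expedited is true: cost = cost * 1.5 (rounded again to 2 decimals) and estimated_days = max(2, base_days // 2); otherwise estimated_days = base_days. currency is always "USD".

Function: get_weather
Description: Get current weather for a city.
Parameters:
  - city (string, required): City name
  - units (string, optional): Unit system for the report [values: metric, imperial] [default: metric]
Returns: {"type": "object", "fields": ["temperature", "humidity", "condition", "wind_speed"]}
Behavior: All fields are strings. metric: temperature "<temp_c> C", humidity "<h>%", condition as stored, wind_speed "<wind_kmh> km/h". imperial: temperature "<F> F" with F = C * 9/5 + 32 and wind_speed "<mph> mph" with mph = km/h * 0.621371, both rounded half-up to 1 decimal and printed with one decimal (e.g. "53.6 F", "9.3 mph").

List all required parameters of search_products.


Parameters of search_products and their required/optional flag:
  category: required
  min_price: optional
  max_price: optional
  in_stock: optional
category


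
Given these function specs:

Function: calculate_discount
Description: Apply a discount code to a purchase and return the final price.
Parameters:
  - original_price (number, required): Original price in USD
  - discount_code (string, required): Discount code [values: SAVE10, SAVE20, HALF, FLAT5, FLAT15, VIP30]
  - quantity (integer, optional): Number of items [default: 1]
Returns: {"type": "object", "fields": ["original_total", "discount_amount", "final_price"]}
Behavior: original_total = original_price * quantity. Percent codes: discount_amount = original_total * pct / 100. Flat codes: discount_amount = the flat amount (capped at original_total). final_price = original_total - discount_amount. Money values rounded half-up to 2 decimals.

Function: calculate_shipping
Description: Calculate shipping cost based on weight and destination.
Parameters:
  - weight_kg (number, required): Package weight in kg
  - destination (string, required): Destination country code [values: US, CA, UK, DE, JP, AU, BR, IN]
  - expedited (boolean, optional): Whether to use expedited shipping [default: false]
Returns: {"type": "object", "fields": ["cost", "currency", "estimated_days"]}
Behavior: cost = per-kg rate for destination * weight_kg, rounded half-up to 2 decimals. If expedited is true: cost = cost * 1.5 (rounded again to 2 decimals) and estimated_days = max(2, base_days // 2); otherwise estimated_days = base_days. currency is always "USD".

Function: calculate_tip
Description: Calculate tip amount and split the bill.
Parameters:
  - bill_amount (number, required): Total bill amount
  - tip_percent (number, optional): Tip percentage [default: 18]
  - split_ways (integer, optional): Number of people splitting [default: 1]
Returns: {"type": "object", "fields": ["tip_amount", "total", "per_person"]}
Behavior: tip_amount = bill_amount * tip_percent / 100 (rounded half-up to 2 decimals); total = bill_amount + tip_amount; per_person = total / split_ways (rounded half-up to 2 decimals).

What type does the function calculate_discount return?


The calculate_discount spec declares Returns: {"type": "object", "fields": ["original_total", "discount_amount", "final_price"]}
Type:
object


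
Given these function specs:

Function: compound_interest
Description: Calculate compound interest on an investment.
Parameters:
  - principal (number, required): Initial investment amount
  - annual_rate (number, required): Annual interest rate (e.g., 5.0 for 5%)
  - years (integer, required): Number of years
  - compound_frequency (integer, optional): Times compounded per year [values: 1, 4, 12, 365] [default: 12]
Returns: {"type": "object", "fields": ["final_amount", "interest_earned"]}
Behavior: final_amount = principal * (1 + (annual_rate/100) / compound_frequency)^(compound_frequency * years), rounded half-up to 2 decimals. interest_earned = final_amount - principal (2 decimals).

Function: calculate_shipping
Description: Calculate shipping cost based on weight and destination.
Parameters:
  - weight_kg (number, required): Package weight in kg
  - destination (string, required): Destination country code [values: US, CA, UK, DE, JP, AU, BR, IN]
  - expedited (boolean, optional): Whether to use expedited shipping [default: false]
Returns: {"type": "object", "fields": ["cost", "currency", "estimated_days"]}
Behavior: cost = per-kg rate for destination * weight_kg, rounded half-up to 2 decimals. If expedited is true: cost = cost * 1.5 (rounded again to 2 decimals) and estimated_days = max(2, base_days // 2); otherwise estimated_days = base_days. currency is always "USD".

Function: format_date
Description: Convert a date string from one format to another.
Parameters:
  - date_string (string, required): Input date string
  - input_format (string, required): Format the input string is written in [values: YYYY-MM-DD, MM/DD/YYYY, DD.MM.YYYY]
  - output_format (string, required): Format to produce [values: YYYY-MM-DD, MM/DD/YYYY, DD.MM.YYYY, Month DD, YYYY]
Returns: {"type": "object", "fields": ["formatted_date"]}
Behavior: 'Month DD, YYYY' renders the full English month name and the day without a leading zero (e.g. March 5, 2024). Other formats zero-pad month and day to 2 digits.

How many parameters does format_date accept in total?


Parameters of format_date: date_string (required), input_format (required), output_format (required)
Total:
3


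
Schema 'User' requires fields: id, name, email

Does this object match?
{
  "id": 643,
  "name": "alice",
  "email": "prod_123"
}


Checking required fields... All present.
Valid - all required fields present


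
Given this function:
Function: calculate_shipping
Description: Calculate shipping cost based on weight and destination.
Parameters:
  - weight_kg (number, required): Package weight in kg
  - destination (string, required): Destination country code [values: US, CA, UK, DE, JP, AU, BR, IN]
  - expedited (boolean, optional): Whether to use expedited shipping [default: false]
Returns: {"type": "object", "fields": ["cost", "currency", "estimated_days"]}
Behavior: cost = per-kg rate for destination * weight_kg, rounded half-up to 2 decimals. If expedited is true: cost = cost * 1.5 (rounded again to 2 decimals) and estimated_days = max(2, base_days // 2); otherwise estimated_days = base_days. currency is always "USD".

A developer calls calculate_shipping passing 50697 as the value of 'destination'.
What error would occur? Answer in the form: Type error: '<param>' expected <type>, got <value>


Spec: 'destination' is declared as string; 50697 is an integer.
Type error: 'destination' expected string, got 50697


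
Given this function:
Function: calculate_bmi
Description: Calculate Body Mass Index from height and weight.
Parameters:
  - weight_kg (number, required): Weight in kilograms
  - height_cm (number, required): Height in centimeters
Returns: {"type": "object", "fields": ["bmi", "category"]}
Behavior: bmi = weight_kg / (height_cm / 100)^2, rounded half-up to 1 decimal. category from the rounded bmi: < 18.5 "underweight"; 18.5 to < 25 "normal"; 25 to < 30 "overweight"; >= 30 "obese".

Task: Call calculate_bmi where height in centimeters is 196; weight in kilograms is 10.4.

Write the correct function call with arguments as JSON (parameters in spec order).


Mapping each described value to its parameter name:
  'Height in centimeters' -> height_cm = 196
  'Weight in kilograms' -> weight_kg = 10.4
calculate_bmi({"weight_kg": 10.4, "height_cm": 196})


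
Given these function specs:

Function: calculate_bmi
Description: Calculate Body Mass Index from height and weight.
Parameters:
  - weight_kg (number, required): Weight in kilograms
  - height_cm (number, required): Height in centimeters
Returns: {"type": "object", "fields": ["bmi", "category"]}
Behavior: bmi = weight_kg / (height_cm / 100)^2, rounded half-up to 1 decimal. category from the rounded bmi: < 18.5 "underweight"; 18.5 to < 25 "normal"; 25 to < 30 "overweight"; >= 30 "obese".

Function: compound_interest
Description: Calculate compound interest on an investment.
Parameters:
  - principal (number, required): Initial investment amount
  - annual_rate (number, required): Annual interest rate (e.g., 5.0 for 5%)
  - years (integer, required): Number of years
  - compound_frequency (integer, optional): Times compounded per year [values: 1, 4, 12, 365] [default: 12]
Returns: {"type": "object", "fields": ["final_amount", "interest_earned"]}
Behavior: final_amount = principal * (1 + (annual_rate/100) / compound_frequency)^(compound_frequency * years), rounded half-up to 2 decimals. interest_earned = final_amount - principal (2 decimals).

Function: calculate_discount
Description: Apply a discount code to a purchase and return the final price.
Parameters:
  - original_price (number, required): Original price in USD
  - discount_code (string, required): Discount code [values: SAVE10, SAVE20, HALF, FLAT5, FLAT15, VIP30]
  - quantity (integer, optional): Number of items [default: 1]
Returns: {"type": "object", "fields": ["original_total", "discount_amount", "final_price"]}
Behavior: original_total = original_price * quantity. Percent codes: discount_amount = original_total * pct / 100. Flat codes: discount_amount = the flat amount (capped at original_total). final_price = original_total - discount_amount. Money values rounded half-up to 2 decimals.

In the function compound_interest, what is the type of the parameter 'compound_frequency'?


The compound_interest spec declares:
  - compound_frequency (integer, optional): Times compounded per year [values: 1, 4, 12, 365] [default: 12]
Type:
integer
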